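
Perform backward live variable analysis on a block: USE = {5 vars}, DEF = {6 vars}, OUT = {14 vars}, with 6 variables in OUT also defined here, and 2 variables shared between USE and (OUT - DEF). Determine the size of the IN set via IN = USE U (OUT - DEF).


OUT - DEF: 14 - 6 = 8
|IN| = |USE| + |OUT - DEF| - |USE ∩ (OUT - DEF)| = 5 + 8 - 2 = 11

11


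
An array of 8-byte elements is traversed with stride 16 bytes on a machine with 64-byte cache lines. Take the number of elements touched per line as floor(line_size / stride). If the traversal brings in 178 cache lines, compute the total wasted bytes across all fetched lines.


Elements per line = floor(64 / 16) = 4
Bytes used per line = 4 * 8 = 32
Wasted per line = 64 - 32 = 32
Total wasted = 32 * 178 = 5696

5696


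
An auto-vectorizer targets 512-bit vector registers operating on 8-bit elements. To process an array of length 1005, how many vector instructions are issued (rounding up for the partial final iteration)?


Width = 512 / 8 = 64 elements per vector op
Iterations = ceil(1005 / 64) = 16

16


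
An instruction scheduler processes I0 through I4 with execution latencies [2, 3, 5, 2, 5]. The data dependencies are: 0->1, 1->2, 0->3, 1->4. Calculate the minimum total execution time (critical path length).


Compute longest path through dependency graph: dist(Ik) = max over predecessors of dist + latency(Ik).
dist(I0) = latency 2 = 2
dist(I1) = dist(I0) + 3 = 2 + 3 = 5
dist(I2) = dist(I1) + 5 = 5 + 5 = 10
dist(I3) = dist(I0) + 2 = 2 + 2 = 4
dist(I4) = dist(I1) + 5 = 5 + 5 = 10
Critical path = max dist = 10

10


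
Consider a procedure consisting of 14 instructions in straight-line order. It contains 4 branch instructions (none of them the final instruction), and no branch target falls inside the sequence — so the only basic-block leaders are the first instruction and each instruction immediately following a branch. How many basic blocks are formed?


With no in-sequence branch targets, the leaders are the first instruction plus the instruction after each branch.
Number of basic blocks = branches + 1
= 4 + 1 = 5

5


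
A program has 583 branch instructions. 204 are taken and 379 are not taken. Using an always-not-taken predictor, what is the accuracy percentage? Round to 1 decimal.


Predictor: always-not-taken
Correct predictions = 379
Accuracy = 379 / 583 * 100 = 65.0%

65.0


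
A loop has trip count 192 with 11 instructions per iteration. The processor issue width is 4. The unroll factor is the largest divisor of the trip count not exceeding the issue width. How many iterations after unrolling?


Largest divisor of 192 <= 4 is 4
New iterations = 192 / 4 = 48

48


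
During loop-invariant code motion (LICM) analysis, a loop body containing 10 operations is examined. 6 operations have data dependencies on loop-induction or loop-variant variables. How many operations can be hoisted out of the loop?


Invariant candidates = total - loop-dependent
= 10 - 6 = 4

4


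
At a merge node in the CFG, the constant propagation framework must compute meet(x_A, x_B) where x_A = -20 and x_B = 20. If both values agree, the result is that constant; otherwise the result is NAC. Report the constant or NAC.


Meet operation: if both paths give the same constant, result is that constant; if they differ, result is NAC (not-a-constant).
Path A: -20, Path B: 20 -> differ
Result: not-a-constant -> NAC

NAC


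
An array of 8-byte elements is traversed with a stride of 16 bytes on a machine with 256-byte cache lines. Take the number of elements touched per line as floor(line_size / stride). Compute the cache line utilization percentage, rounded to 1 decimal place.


Elements per cache line = floor(256 / 16) = 16
Bytes used = 16 * 8 = 128
Utilization = 128 / 256 * 100 = 50.0%

50.0


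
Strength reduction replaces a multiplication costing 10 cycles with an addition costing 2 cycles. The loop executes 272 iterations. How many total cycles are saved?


Per-iteration saving = 10 - 2 = 8
Total saved = 272 * 8 = 2176

2176


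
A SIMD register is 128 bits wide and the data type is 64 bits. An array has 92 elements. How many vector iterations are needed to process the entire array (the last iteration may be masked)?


Width = 128 / 64 = 2 elements per vector op
Iterations = ceil(92 / 2) = 46

46


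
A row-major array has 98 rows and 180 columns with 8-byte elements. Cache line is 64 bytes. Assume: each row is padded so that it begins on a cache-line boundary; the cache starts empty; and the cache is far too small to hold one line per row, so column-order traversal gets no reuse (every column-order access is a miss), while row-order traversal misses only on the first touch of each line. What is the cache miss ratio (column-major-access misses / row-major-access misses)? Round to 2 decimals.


Each row occupies 180 * 8 = 1440 bytes and starts on a line boundary, so it spans ceil(1440 / 64) = 23 cache lines.
Row-major traversal misses (one per line touched): 98 * ceil(180 * 8 / 64) = 2254
Column-major traversal misses (no reuse, every access misses): 98 * 180 = 17640
Ratio = 17640 / 2254 = 7.83

7.83


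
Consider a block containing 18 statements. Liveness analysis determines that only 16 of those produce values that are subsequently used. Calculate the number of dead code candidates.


Dead code = total statements - live definitions
= 18 - 16 = 2

2


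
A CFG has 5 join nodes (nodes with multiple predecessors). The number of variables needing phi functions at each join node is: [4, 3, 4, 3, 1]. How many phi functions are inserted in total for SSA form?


Total phi functions = sum of phi functions at each join node
= 4 + 3 + 4 + 3 + 1 = 15

15


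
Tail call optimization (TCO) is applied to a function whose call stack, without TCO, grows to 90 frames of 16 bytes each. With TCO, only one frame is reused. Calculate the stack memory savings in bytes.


Without TCO: 90 * 16 = 1440 bytes
With TCO: reuse 1 frame = 16 bytes
Savings = 1440 - 16 = 1424

1424


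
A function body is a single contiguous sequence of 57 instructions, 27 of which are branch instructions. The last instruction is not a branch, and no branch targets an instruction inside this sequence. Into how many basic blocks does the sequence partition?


With no in-sequence branch targets, the leaders are the first instruction plus the instruction after each branch.
Number of basic blocks = branches + 1
= 27 + 1 = 28

28


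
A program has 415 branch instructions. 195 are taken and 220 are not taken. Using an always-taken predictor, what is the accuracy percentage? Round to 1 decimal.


Predictor: always-taken
Correct predictions = 195
Accuracy = 195 / 415 * 100 = 47.0%

47.0


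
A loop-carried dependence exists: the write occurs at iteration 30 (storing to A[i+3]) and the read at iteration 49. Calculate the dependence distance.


Distance = read iteration - write iteration
= 49 - 30 = 19

19


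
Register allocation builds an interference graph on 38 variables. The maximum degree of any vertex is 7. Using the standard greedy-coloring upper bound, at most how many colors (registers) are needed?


Greedy coloring never needs more than (max_degree + 1) colors: when coloring a vertex, at most max_degree neighbors are already colored.
Upper bound = 7 + 1 = 8

8


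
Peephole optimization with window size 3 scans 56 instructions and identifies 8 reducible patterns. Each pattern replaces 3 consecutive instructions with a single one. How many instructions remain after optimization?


Each match removes 2 instructions.
Total removed = 8 * 2 = 16
Remaining = 56 - 16 = 40

40


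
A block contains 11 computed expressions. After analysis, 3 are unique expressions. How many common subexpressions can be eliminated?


CSE count = total expressions - unique expressions
= 11 - 3 = 8

8


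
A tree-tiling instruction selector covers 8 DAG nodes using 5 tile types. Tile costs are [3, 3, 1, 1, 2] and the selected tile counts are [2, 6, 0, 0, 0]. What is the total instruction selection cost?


Total cost = sum(count_i * cost_i)
= 2*3 + 6*3 + 0*1 + 0*1 + 0*2
= 24

24


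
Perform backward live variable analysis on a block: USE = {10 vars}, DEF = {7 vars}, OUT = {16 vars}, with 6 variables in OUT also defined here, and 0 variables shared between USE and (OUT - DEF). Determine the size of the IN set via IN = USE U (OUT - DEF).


OUT - DEF: 16 - 6 = 10
|IN| = |USE| + |OUT - DEF| - |USE ∩ (OUT - DEF)| = 10 + 10 - 0 = 20

20


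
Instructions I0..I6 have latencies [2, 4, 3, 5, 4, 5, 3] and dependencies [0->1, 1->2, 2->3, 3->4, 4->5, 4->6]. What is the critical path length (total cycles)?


Compute longest path through dependency graph: dist(Ik) = max over predecessors of dist + latency(Ik).
dist(I0) = latency 2 = 2
dist(I1) = dist(I0) + 4 = 2 + 4 = 6
dist(I2) = dist(I1) + 3 = 6 + 3 = 9
dist(I3) = dist(I2) + 5 = 9 + 5 = 14
dist(I4) = dist(I3) + 4 = 14 + 4 = 18
dist(I5) = dist(I4) + 5 = 18 + 5 = 23
dist(I6) = dist(I4) + 3 = 18 + 3 = 21
Critical path = max dist = 23

23


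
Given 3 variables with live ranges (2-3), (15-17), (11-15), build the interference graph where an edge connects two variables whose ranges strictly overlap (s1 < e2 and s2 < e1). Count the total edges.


Check all pairs for overlapping intervals.
Two intervals (s1,e1) and (s2,e2) overlap if s1 < e2 and s2 < e1.
v0 (2-3) vs v1..v2: overlaps none -> 0
v1 (15-17) vs v2: overlaps none -> 0
Total overlapping pairs = 0 + 0 = 0

0


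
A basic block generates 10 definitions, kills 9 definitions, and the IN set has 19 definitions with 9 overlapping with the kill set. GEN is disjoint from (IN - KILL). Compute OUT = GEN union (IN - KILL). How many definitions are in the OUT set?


IN - KILL: 19 - 9 = 10 surviving definitions
OUT = GEN + surviving = 10 + 10 = 20

20


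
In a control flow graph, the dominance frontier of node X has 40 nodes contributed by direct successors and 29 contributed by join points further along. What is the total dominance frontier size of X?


DF(X) = direct successor contributions + join point contributions
= 40 + 29 = 69

69


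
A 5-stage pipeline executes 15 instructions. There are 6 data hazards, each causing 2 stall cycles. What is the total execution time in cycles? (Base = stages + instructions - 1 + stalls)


Base cycles = 5 + 15 - 1 = 19
Total stalls = 6 * 2 = 12
Total = 19 + 12 = 31

31


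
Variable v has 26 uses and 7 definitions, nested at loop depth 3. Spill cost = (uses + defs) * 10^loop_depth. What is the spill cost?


uses + defs = 26 + 7 = 33
10^3 = 1000
Spill cost = 33 * 1000 = 33000

33000


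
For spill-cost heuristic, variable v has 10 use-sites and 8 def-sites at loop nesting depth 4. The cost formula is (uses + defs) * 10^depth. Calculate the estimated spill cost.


uses + defs = 10 + 8 = 18
10^4 = 10000
Spill cost = 18 * 10000 = 180000

180000


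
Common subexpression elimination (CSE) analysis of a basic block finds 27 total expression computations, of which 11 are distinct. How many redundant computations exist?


CSE count = total expressions - unique expressions
= 27 - 11 = 16

16


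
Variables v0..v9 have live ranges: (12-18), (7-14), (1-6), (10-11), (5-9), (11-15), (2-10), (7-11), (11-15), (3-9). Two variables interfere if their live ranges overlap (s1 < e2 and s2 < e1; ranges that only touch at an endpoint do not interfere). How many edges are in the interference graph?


Check all pairs for overlapping intervals.
Two intervals (s1,e1) and (s2,e2) overlap if s1 < e2 and s2 < e1.
v0 (12-18) vs v1..v9: overlaps v1, v5, v8 -> 3
v1 (7-14) vs v2..v9: overlaps v3, v4, v5, v6, v7, v8, v9 -> 7
v2 (1-6) vs v3..v9: overlaps v4, v6, v9 -> 3
v3 (10-11) vs v4..v9: overlaps v7 -> 1
v4 (5-9) vs v5..v9: overlaps v6, v7, v9 -> 3
v5 (11-15) vs v6..v9: overlaps v8 -> 1
v6 (2-10) vs v7..v9: overlaps v7, v9 -> 2
v7 (7-11) vs v8..v9: overlaps v9 -> 1
v8 (11-15) vs v9: overlaps none -> 0
Total overlapping pairs = 3 + 7 + 3 + 1 + 3 + 1 + 2 + 1 + 0 = 21

21


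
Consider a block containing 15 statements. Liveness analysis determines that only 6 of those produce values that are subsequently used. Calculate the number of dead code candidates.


Dead code = total statements - live definitions
= 15 - 6 = 9

9


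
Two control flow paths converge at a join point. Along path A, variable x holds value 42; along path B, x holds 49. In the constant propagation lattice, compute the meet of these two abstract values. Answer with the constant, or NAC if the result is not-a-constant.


Meet operation: if both paths give the same constant, result is that constant; if they differ, result is NAC (not-a-constant).
Path A: 42, Path B: 49 -> differ
Result: not-a-constant -> NAC

NAC


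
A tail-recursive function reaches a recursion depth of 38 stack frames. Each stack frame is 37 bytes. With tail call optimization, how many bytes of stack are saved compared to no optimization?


Without TCO: 38 * 37 = 1406 bytes
With TCO: reuse 1 frame = 37 bytes
Savings = 1406 - 37 = 1369

1369


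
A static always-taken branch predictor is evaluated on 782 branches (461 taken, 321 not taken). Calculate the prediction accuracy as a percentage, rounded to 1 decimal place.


Predictor: always-taken
Correct predictions = 461
Accuracy = 461 / 782 * 100 = 59.0%

59.0


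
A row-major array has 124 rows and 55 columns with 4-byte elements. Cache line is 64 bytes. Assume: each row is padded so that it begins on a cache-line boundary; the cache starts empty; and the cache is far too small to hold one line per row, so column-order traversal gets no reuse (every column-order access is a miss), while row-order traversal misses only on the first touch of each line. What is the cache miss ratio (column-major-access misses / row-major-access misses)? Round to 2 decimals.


Each row occupies 55 * 4 = 220 bytes and starts on a line boundary, so it spans ceil(220 / 64) = 4 cache lines.
Row-major traversal misses (one per line touched): 124 * ceil(55 * 4 / 64) = 496
Column-major traversal misses (no reuse, every access misses): 124 * 55 = 6820
Ratio = 6820 / 496 = 13.75

13.75


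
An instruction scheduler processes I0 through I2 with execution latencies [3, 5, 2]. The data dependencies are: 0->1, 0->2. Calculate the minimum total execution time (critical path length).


Compute longest path through dependency graph: dist(Ik) = max over predecessors of dist + latency(Ik).
dist(I0) = latency 3 = 3
dist(I1) = dist(I0) + 5 = 3 + 5 = 8
dist(I2) = dist(I0) + 2 = 3 + 2 = 5
Critical path = max dist = 8

8


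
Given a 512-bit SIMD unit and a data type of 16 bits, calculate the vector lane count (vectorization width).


Width = SIMD bits / data type bits
= 512 / 16 = 32

32


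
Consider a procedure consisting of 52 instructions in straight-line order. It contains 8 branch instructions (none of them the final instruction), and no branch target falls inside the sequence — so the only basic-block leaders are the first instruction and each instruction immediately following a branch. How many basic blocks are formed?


With no in-sequence branch targets, the leaders are the first instruction plus the instruction after each branch.
Number of basic blocks = branches + 1
= 8 + 1 = 9

9


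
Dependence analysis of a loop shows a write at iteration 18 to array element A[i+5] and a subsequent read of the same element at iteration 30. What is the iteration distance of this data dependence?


Distance = read iteration - write iteration
= 30 - 18 = 12

12


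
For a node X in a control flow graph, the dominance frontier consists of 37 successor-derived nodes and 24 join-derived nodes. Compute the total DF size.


DF(X) = direct successor contributions + join point contributions
= 37 + 24 = 61

61


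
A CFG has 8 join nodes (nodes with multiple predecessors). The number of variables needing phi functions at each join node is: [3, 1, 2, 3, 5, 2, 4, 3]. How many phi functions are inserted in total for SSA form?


Total phi functions = sum of phi functions at each join node
= 3 + 1 + 2 + 3 + 5 + 2 + 4 + 3 = 23

23


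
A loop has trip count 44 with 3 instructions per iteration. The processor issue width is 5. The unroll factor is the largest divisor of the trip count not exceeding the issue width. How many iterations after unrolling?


Largest divisor of 44 <= 5 is 4
New iterations = 44 / 4 = 11

11


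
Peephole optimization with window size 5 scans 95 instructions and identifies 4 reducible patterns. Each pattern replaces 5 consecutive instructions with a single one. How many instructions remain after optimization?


Each match removes 4 instructions.
Total removed = 4 * 4 = 16
Remaining = 95 - 16 = 79

79


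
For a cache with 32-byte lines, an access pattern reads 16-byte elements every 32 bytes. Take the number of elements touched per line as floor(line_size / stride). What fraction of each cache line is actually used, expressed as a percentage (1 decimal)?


Elements per cache line = floor(32 / 32) = 1
Bytes used = 1 * 16 = 16
Utilization = 16 / 32 * 100 = 50.0%

50.0


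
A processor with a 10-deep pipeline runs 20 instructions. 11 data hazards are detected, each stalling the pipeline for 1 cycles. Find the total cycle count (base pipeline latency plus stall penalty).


Base cycles = 10 + 20 - 1 = 29
Total stalls = 11 * 1 = 11
Total = 29 + 11 = 40

40


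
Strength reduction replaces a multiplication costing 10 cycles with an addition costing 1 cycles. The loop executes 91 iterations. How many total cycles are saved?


Per-iteration saving = 10 - 1 = 9
Total saved = 91 * 9 = 819

819


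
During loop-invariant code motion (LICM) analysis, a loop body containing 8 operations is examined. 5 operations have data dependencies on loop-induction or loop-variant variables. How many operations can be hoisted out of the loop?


Invariant candidates = total - loop-dependent
= 8 - 5 = 3

3


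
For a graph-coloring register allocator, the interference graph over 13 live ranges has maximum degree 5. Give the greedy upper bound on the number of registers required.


Greedy coloring never needs more than (max_degree + 1) colors: when coloring a vertex, at most max_degree neighbors are already colored.
Upper bound = 5 + 1 = 6

6


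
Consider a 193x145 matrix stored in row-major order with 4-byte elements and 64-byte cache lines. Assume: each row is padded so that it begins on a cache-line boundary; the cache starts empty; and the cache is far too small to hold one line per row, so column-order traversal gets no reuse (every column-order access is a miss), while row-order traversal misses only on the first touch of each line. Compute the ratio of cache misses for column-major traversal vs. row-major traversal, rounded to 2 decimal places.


Each row occupies 145 * 4 = 580 bytes and starts on a line boundary, so it spans ceil(580 / 64) = 10 cache lines.
Row-major traversal misses (one per line touched): 193 * ceil(145 * 4 / 64) = 1930
Column-major traversal misses (no reuse, every access misses): 193 * 145 = 27985
Ratio = 27985 / 1930 = 14.5

14.5


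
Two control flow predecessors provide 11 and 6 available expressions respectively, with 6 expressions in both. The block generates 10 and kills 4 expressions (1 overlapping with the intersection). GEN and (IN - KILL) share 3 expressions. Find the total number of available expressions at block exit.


IN = intersection of predecessors = 6
IN - KILL = 6 - 1 = 5
|OUT| = |GEN| + |IN - KILL| - |GEN ∩ (IN - KILL)| = 10 + 5 - 3 = 12

12


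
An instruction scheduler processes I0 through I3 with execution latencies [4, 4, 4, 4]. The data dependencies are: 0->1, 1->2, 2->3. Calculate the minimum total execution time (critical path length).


Compute longest path through dependency graph: dist(Ik) = max over predecessors of dist + latency(Ik).
dist(I0) = latency 4 = 4
dist(I1) = dist(I0) + 4 = 4 + 4 = 8
dist(I2) = dist(I1) + 4 = 8 + 4 = 12
dist(I3) = dist(I2) + 4 = 12 + 4 = 16
Critical path = max dist = 16

16


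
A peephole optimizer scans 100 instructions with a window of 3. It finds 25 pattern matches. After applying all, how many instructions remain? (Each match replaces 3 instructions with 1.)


Each match removes 2 instructions.
Total removed = 25 * 2 = 50
Remaining = 100 - 50 = 50

50


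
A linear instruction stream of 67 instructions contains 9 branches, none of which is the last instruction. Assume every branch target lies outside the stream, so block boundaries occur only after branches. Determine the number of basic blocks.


With no in-sequence branch targets, the leaders are the first instruction plus the instruction after each branch.
Number of basic blocks = branches + 1
= 9 + 1 = 10

10


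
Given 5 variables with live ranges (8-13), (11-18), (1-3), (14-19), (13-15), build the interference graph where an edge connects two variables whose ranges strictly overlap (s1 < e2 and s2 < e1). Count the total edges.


Check all pairs for overlapping intervals.
Two intervals (s1,e1) and (s2,e2) overlap if s1 < e2 and s2 < e1.
v0 (8-13) vs v1..v4: overlaps v1 -> 1
v1 (11-18) vs v2..v4: overlaps v3, v4 -> 2
v2 (1-3) vs v3..v4: overlaps none -> 0
v3 (14-19) vs v4: overlaps v4 -> 1
Total overlapping pairs = 1 + 2 + 0 + 1 = 4

4


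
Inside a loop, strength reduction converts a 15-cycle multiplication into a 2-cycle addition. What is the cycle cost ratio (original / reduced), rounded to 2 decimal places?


Ratio = mult_cost / add_cost = 15 / 2 = 7.5

7.5


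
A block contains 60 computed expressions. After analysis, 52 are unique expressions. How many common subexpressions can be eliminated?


CSE count = total expressions - unique expressions
= 60 - 52 = 8

8


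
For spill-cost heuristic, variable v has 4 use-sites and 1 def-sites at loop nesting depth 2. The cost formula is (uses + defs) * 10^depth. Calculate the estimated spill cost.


uses + defs = 4 + 1 = 5
10^2 = 100
Spill cost = 5 * 100 = 500

500


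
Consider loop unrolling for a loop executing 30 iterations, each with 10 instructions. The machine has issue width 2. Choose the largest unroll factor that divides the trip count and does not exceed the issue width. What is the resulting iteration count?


Largest divisor of 30 <= 2 is 2
New iterations = 30 / 2 = 15

15


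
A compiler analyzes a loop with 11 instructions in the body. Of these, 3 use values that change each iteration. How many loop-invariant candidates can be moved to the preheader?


Invariant candidates = total - loop-dependent
= 11 - 3 = 8

8


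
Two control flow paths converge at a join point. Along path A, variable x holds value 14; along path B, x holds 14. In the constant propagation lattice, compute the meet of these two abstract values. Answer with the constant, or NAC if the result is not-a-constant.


Meet operation: if both paths give the same constant, result is that constant; if they differ, result is NAC (not-a-constant).
Path A: 14, Path B: 14 -> equal
Result: constant -> 14

14


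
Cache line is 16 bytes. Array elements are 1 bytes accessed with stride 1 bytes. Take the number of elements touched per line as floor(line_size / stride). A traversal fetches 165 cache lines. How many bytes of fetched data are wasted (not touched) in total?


Elements per line = floor(16 / 1) = 16
Bytes used per line = 16 * 1 = 16
Wasted per line = 16 - 16 = 0
Total wasted = 0 * 165 = 0

0


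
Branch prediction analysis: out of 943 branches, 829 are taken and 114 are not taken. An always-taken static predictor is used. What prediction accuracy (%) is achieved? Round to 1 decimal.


Predictor: always-taken
Correct predictions = 829
Accuracy = 829 / 943 * 100 = 87.9%

87.9


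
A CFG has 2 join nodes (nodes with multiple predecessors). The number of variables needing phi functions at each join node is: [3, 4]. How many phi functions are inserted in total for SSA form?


Total phi functions = sum of phi functions at each join node
= 3 + 4 = 7

7


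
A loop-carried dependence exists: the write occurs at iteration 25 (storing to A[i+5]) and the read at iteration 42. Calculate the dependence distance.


Distance = read iteration - write iteration
= 42 - 25 = 17

17


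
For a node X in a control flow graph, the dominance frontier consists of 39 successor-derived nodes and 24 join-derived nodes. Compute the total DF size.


DF(X) = direct successor contributions + join point contributions
= 39 + 24 = 63

63


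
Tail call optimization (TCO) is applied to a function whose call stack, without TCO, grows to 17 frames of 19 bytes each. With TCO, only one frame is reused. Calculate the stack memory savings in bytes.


Without TCO: 17 * 19 = 323 bytes
With TCO: reuse 1 frame = 19 bytes
Savings = 323 - 19 = 304

304


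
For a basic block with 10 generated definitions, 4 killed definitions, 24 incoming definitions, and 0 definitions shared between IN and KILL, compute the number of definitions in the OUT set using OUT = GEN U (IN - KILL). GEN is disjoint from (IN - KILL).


IN - KILL: 24 - 0 = 24 surviving definitions
OUT = GEN + surviving = 10 + 24 = 34

34


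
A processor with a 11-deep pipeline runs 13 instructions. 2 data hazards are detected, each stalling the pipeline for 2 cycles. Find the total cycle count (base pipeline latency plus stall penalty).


Base cycles = 11 + 13 - 1 = 23
Total stalls = 2 * 2 = 4
Total = 23 + 4 = 27

27


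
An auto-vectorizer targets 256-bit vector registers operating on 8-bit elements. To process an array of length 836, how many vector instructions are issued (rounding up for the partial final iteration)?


Width = 256 / 8 = 32 elements per vector op
Iterations = ceil(836 / 32) = 27

27


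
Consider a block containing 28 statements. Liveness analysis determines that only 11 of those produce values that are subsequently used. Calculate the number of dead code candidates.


Dead code = total statements - live definitions
= 28 - 11 = 17

17


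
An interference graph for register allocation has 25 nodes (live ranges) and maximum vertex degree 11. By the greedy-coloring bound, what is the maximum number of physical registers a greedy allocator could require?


Greedy coloring never needs more than (max_degree + 1) colors: when coloring a vertex, at most max_degree neighbors are already colored.
Upper bound = 11 + 1 = 12

12


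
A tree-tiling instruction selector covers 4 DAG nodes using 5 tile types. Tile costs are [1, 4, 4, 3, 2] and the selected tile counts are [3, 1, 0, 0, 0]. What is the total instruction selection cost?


Total cost = sum(count_i * cost_i)
= 3*1 + 1*4 + 0*4 + 0*3 + 0*2
= 7

7


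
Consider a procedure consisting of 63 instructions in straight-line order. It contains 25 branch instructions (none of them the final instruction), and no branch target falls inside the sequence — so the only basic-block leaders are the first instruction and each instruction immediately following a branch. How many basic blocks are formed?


With no in-sequence branch targets, the leaders are the first instruction plus the instruction after each branch.
Number of basic blocks = branches + 1
= 25 + 1 = 26

26


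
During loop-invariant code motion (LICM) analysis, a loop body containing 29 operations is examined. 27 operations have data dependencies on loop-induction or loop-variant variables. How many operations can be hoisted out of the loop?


Invariant candidates = total - loop-dependent
= 29 - 27 = 2

2


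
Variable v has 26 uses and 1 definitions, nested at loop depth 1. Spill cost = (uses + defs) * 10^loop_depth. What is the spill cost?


uses + defs = 26 + 1 = 27
10^1 = 10
Spill cost = 27 * 10 = 270

270


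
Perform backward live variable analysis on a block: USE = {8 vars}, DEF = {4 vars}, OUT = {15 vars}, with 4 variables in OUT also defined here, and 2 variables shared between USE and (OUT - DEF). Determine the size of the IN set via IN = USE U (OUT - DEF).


OUT - DEF: 15 - 4 = 11
|IN| = |USE| + |OUT - DEF| - |USE ∩ (OUT - DEF)| = 8 + 11 - 2 = 17

17


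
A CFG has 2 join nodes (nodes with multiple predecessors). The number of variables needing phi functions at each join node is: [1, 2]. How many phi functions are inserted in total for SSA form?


Total phi functions = sum of phi functions at each join node
= 1 + 2 = 3

3


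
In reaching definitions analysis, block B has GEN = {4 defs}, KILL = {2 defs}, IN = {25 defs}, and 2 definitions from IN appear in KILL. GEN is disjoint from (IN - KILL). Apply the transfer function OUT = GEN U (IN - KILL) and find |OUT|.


IN - KILL: 25 - 2 = 23 surviving definitions
OUT = GEN + surviving = 4 + 23 = 27

27


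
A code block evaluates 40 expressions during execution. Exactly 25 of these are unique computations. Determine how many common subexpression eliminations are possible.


CSE count = total expressions - unique expressions
= 40 - 25 = 15

15


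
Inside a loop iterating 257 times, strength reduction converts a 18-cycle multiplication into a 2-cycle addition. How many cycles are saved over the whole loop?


Per-iteration saving = 18 - 2 = 16
Total saved = 257 * 16 = 4112

4112


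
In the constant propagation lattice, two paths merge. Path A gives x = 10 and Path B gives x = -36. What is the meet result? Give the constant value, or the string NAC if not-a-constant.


Meet operation: if both paths give the same constant, result is that constant; if they differ, result is NAC (not-a-constant).
Path A: 10, Path B: -36 -> differ
Result: not-a-constant -> NAC

NAC


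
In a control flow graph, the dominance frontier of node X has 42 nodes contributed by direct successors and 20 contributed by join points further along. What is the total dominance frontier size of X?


DF(X) = direct successor contributions + join point contributions
= 42 + 20 = 62

62


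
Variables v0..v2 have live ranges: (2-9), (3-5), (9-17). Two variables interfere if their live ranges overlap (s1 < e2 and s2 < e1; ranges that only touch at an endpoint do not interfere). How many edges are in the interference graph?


Check all pairs for overlapping intervals.
Two intervals (s1,e1) and (s2,e2) overlap if s1 < e2 and s2 < e1.
v0 (2-9) vs v1..v2: overlaps v1 -> 1
v1 (3-5) vs v2: overlaps none -> 0
Total overlapping pairs = 1 + 0 = 1

1


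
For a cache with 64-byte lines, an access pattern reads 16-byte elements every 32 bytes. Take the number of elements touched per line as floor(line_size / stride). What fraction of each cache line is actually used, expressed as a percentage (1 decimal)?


Elements per cache line = floor(64 / 32) = 2
Bytes used = 2 * 16 = 32
Utilization = 32 / 64 * 100 = 50.0%

50.0


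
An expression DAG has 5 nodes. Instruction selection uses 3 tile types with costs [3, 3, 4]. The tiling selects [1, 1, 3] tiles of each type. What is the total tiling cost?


Total cost = sum(count_i * cost_i)
= 1*3 + 1*3 + 3*4
= 18

18


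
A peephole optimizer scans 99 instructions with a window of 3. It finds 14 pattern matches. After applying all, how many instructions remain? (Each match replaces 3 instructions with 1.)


Each match removes 2 instructions.
Total removed = 14 * 2 = 28
Remaining = 99 - 28 = 71

71


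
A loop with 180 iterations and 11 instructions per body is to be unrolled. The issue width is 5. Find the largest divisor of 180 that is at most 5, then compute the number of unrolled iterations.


Largest divisor of 180 <= 5 is 5
New iterations = 180 / 5 = 36

36


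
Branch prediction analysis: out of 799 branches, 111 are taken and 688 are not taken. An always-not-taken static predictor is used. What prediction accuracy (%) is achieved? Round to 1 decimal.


Predictor: always-not-taken
Correct predictions = 688
Accuracy = 688 / 799 * 100 = 86.1%

86.1


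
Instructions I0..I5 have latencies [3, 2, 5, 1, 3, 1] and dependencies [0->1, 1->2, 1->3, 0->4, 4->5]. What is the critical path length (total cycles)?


Compute longest path through dependency graph: dist(Ik) = max over predecessors of dist + latency(Ik).
dist(I0) = latency 3 = 3
dist(I1) = dist(I0) + 2 = 3 + 2 = 5
dist(I2) = dist(I1) + 5 = 5 + 5 = 10
dist(I3) = dist(I1) + 1 = 5 + 1 = 6
dist(I4) = dist(I0) + 3 = 3 + 3 = 6
dist(I5) = dist(I4) + 1 = 6 + 1 = 7
Critical path = max dist = 10

10


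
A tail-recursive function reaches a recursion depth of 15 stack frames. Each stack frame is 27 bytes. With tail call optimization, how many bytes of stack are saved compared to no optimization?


Without TCO: 15 * 27 = 405 bytes
With TCO: reuse 1 frame = 27 bytes
Savings = 405 - 27 = 378

378


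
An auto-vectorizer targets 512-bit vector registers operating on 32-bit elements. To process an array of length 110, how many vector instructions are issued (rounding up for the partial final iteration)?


Width = 512 / 32 = 16 elements per vector op
Iterations = ceil(110 / 16) = 7

7


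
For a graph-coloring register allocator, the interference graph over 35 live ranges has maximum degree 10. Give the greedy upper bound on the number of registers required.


Greedy coloring never needs more than (max_degree + 1) colors: when coloring a vertex, at most max_degree neighbors are already colored.
Upper bound = 10 + 1 = 11

11


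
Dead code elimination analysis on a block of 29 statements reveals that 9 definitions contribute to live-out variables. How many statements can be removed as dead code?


Dead code = total statements - live definitions
= 29 - 9 = 20

20


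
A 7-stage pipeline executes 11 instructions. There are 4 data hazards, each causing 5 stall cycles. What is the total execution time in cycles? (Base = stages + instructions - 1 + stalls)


Base cycles = 7 + 11 - 1 = 17
Total stalls = 4 * 5 = 20
Total = 17 + 20 = 37

37


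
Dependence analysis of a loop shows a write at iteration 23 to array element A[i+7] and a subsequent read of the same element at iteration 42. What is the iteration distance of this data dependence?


Distance = read iteration - write iteration
= 42 - 23 = 19

19


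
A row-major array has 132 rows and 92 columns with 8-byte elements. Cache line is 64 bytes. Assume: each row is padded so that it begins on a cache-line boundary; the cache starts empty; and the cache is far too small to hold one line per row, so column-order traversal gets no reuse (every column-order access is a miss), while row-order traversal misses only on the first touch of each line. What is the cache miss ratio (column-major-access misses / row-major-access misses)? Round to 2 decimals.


Each row occupies 92 * 8 = 736 bytes and starts on a line boundary, so it spans ceil(736 / 64) = 12 cache lines.
Row-major traversal misses (one per line touched): 132 * ceil(92 * 8 / 64) = 1584
Column-major traversal misses (no reuse, every access misses): 132 * 92 = 12144
Ratio = 12144 / 1584 = 7.67

7.67


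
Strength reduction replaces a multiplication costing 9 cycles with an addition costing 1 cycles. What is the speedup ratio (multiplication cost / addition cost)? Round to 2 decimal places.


Ratio = mult_cost / add_cost = 9 / 1 = 9.0

9.0


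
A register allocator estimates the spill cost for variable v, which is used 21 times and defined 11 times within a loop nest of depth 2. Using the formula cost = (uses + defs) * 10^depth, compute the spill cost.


uses + defs = 21 + 11 = 32
10^2 = 100
Spill cost = 32 * 100 = 3200

3200


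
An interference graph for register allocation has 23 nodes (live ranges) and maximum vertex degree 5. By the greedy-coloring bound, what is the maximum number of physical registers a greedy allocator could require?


Greedy coloring never needs more than (max_degree + 1) colors: when coloring a vertex, at most max_degree neighbors are already colored.
Upper bound = 5 + 1 = 6

6


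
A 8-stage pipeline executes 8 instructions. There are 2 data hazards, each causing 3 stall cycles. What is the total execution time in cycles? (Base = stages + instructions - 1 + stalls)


Base cycles = 8 + 8 - 1 = 15
Total stalls = 2 * 3 = 6
Total = 15 + 6 = 21

21


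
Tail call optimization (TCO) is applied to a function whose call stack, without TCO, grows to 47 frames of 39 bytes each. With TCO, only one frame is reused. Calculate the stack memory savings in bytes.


Without TCO: 47 * 39 = 1833 bytes
With TCO: reuse 1 frame = 39 bytes
Savings = 1833 - 39 = 1794

1794


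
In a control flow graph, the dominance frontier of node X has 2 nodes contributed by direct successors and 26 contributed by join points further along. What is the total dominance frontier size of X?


DF(X) = direct successor contributions + join point contributions
= 2 + 26 = 28

28


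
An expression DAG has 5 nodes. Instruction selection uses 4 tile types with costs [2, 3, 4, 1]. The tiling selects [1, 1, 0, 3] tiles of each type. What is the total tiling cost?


Total cost = sum(count_i * cost_i)
= 1*2 + 1*3 + 0*4 + 3*1
= 8

8


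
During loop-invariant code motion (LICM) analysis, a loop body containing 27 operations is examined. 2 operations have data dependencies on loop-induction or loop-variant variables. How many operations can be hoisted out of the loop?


Invariant candidates = total - loop-dependent
= 27 - 2 = 25

25


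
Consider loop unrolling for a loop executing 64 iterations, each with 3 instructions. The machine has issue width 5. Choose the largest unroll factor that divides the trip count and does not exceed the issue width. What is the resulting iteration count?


Largest divisor of 64 <= 5 is 4
New iterations = 64 / 4 = 16

16


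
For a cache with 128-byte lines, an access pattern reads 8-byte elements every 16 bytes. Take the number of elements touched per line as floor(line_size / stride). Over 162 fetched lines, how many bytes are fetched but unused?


Elements per line = floor(128 / 16) = 8
Bytes used per line = 8 * 8 = 64
Wasted per line = 128 - 64 = 64
Total wasted = 64 * 162 = 10368

10368


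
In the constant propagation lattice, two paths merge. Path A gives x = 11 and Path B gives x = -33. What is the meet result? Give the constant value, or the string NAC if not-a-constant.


Meet operation: if both paths give the same constant, result is that constant; if they differ, result is NAC (not-a-constant).
Path A: 11, Path B: -33 -> differ
Result: not-a-constant -> NAC

NAC


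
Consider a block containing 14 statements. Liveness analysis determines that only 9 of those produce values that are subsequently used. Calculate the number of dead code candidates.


Dead code = total statements - live definitions
= 14 - 9 = 5

5


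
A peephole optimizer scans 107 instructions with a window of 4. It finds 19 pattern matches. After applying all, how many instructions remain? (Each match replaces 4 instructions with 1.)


Each match removes 3 instructions.
Total removed = 19 * 3 = 57
Remaining = 107 - 57 = 50

50


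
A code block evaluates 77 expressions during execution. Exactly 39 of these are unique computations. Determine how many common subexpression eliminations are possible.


CSE count = total expressions - unique expressions
= 77 - 39 = 38

38


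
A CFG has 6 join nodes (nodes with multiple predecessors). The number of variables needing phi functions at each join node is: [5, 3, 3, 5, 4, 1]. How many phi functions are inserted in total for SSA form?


Total phi functions = sum of phi functions at each join node
= 5 + 3 + 3 + 5 + 4 + 1 = 21

21


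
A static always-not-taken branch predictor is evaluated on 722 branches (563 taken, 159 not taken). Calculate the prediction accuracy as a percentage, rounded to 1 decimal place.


Predictor: always-not-taken
Correct predictions = 159
Accuracy = 159 / 722 * 100 = 22.0%

22.0


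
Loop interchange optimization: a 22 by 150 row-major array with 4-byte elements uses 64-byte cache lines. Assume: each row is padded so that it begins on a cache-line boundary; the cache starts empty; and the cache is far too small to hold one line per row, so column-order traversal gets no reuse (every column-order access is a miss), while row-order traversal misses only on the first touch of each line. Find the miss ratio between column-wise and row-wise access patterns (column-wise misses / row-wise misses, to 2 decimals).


Each row occupies 150 * 4 = 600 bytes and starts on a line boundary, so it spans ceil(600 / 64) = 10 cache lines.
Row-major traversal misses (one per line touched): 22 * ceil(150 * 4 / 64) = 220
Column-major traversal misses (no reuse, every access misses): 22 * 150 = 3300
Ratio = 3300 / 220 = 15.0

15.0
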